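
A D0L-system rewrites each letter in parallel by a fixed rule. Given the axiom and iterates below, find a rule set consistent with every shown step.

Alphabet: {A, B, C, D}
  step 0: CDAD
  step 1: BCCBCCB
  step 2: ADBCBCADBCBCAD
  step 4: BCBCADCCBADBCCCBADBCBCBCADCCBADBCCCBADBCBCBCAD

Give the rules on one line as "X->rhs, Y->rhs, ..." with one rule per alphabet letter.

  step 1 ⇒ step 2: BCCBCCB ⇒ AD·BC·BC·AD·BC·BC·AD
    B ↦ AD
    C ↦ BC
  step 0 ⇒ step 1: CDAD ⇒ BC·CB·C·CB
    A ↦ C
  step 0 ⇒ step 1: CDAD ⇒ BC·CB·C·CB
    D ↦ CB

A->C, B->AD, C->BC, D->CB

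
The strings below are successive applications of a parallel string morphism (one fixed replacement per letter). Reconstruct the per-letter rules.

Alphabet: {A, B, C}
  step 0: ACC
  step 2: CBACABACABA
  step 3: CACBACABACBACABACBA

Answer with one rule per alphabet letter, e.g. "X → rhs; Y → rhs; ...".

  step 2 ⇒ step 3: CBACABACABA ⇒ CA·C·BA·CA·BA·C·BA·CA·BA·C·BA
    A ↦ BA
    B ↦ C
    C ↦ CA

A->BA, B->C, C->CA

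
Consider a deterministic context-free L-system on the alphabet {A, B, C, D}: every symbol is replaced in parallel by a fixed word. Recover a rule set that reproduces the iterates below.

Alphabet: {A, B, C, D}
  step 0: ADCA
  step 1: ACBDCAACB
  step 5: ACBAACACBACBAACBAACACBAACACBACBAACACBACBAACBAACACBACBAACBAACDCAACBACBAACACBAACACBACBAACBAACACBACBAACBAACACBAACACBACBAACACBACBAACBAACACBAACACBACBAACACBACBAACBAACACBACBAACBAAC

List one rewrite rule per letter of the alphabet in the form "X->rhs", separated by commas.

A->ACB, B->AC, C->A, D->DC

  step 0 ⇒ step 1: ADCA ⇒ ACB·DC·A·ACB
    A ↦ ACB
    C ↦ A
    D ↦ DC
    B ↦ AC  (constrained at step 1)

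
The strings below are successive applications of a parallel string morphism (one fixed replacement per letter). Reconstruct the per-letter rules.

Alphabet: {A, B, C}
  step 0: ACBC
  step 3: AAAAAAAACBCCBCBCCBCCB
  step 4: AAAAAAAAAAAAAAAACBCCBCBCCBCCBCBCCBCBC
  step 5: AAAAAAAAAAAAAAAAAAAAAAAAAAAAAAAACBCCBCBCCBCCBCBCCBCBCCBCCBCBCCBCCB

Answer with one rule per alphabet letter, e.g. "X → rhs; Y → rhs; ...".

A->AA, B->C, C->CB

  step 4 ⇒ step 5: AAAAAAAAAAAAAAAACBCCBCBCCBCCBCBCCBCBC ⇒ AA·AA·AA·AA·AA·AA·AA·AA·AA·AA·AA·AA·AA·AA·AA·AA·CB·C·CB·CB·C·CB·C·CB·CB·C·CB·CB·C·CB·C·CB·CB·C·CB·C·CB
    A ↦ AA
    B ↦ C
    C ↦ CB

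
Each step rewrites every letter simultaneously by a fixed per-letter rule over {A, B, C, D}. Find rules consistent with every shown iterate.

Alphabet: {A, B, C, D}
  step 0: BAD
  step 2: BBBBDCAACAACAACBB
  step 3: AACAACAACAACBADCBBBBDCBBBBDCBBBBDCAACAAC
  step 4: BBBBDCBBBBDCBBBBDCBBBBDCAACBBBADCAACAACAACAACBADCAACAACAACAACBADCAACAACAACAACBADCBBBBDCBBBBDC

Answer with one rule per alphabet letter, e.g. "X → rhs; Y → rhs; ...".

  step 3 ⇒ step 4: AACAACAACAACBADCBBBBDCBBBBDCBBBBDCAACAAC ⇒ BB·BB·DC·BB·BB·DC·BB·BB·DC·BB·BB·DC·AAC·BB·BA·DC·AAC·AAC·AAC·AAC·BA·DC·AAC·AAC·AAC·AAC·BA·DC·AAC·AAC·AAC·AAC·BA·DC·BB·BB·DC·BB·BB·DC
    A ↦ BB
    B ↦ AAC
    C ↦ DC
    D ↦ BA

A->BB, B->AAC, C->DC, D->BA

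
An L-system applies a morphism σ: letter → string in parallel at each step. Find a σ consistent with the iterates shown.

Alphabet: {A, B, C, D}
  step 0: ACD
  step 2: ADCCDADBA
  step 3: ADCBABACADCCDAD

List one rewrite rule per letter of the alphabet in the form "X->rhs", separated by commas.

A->AD, B->CD, C->BA, D->C

  step 2 ⇒ step 3: ADCCDADBA ⇒ AD·C·BA·BA·C·AD·C·CD·AD
    A ↦ AD
    B ↦ CD
    C ↦ BA
    D ↦ C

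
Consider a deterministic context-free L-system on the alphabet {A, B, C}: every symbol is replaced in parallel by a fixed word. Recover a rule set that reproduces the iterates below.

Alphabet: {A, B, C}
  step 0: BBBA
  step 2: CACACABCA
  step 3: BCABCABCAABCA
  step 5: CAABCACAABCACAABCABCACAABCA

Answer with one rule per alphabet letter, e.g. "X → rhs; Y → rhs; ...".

A->CA, B->A, C->B

  step 2 ⇒ step 3: CACACABCA ⇒ B·CA·B·CA·B·CA·A·B·CA
    A ↦ CA
    B ↦ A
    C ↦ B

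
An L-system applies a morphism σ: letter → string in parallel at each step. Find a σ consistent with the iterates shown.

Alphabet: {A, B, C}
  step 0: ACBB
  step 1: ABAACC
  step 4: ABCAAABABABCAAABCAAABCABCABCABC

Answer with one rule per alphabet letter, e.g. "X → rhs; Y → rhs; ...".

A->AB, B->C, C->AA

  step 0 ⇒ step 1: ACBB ⇒ AB·AA·C·C
    A ↦ AB
    B ↦ C
    C ↦ AA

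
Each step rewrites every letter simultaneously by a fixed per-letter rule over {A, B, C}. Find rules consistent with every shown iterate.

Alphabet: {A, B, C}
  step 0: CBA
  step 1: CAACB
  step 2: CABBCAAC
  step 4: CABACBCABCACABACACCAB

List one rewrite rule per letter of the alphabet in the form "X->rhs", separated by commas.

A->B, B->AC, C->CA

  step 1 ⇒ step 2: CAACB ⇒ CA·B·B·CA·AC
    A ↦ B
    B ↦ AC
    C ↦ CA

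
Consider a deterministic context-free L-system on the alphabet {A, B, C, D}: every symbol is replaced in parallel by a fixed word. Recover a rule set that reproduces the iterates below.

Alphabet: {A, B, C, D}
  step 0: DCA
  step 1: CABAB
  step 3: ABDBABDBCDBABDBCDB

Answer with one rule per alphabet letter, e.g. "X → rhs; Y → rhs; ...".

A->AB, B->DB, C->AB, D->C

  step 0 ⇒ step 1: DCA ⇒ C·AB·AB
    A ↦ AB
    C ↦ AB
    D ↦ C
    B ↦ DB  (constrained at step 1)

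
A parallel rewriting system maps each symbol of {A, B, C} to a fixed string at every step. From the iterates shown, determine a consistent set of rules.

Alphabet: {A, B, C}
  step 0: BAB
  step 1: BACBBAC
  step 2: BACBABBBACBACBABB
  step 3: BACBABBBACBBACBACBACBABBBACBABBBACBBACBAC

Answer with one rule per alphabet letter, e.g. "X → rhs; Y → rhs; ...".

  step 2 ⇒ step 3: BACBABBBACBACBABB ⇒ BAC·B·ABB·BAC·B·BAC·BAC·BAC·B·ABB·BAC·B·ABB·BAC·B·BAC·BAC
    A ↦ B
    B ↦ BAC
    C ↦ ABB

A->B, B->BAC, C->ABB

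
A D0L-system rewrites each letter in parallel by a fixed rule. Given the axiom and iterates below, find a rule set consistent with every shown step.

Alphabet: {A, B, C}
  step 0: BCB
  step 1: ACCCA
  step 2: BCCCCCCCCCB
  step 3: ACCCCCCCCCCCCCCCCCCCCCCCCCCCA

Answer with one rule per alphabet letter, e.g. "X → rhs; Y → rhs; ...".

  step 2 ⇒ step 3: BCCCCCCCCCB ⇒ A·CCC·CCC·CCC·CCC·CCC·CCC·CCC·CCC·CCC·A
    B ↦ A
    C ↦ CCC
  step 1 ⇒ step 2: ACCCA ⇒ B·CCC·CCC·CCC·B
    A ↦ B

A->B, B->A, C->CCC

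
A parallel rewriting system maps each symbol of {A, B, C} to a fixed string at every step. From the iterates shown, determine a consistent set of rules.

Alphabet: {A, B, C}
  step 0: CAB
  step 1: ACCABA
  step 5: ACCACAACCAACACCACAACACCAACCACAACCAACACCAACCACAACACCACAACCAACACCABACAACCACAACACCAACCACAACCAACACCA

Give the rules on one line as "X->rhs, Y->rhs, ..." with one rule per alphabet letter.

  step 0 ⇒ step 1: CAB ⇒ AC·CA·BA
    A ↦ CA
    B ↦ BA
    C ↦ AC

A->CA, B->BA, C->AC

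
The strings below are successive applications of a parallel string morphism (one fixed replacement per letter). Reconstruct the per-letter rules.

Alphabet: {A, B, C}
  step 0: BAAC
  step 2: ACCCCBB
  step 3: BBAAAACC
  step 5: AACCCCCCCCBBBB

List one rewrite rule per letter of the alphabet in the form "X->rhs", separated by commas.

A->BB, B->C, C->A

  step 2 ⇒ step 3: ACCCCBB ⇒ BB·A·A·A·A·C·C
    A ↦ BB
    B ↦ C
    C ↦ A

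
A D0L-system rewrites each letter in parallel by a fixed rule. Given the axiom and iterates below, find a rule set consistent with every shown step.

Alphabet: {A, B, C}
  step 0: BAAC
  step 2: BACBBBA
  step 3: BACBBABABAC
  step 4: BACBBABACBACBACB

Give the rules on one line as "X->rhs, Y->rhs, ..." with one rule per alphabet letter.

  step 3 ⇒ step 4: BACBBABABAC ⇒ BA·C·B·BA·BA·C·BA·C·BA·C·B
    A ↦ C
    B ↦ BA
    C ↦ B

A->C, B->BA, C->B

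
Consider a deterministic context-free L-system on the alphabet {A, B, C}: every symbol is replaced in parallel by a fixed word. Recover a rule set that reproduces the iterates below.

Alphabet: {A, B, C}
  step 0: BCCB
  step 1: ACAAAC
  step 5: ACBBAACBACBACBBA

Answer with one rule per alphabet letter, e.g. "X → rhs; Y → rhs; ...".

  step 0 ⇒ step 1: BCCB ⇒ AC·A·A·AC
    B ↦ AC
    C ↦ A
    A ↦ B  (constrained at step 1)

A->B, B->AC, C->A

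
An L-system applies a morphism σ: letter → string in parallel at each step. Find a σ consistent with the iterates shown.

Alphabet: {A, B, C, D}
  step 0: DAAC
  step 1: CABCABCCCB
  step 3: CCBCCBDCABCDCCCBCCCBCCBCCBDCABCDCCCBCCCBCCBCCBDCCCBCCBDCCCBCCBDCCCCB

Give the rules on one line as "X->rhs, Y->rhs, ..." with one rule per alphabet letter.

A->ABC, B->DC, C->CCB, D->C

  step 0 ⇒ step 1: DAAC ⇒ C·ABC·ABC·CCB
    A ↦ ABC
    C ↦ CCB
    D ↦ C
    B ↦ DC  (constrained at step 1)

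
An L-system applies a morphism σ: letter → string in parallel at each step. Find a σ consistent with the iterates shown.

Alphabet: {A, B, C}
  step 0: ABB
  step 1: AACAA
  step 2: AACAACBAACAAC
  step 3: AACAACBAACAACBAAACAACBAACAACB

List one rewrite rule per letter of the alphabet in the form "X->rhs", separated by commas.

  step 2 ⇒ step 3: AACAACBAACAAC ⇒ AAC·AAC·B·AAC·AAC·B·A·AAC·AAC·B·AAC·AAC·B
    A ↦ AAC
    B ↦ A
    C ↦ B

A->AAC, B->A, C->B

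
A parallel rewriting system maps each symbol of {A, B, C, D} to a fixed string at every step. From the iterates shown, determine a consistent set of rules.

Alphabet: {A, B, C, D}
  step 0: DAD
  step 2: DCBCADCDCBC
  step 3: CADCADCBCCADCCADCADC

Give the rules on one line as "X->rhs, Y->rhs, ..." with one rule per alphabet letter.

  step 2 ⇒ step 3: DCBCADCDCBC ⇒ CA·DC·A·DC·BC·CA·DC·CA·DC·A·DC
    A ↦ BC
    B ↦ A
    C ↦ DC
    D ↦ CA

A->BC, B->A, C->DC, D->CA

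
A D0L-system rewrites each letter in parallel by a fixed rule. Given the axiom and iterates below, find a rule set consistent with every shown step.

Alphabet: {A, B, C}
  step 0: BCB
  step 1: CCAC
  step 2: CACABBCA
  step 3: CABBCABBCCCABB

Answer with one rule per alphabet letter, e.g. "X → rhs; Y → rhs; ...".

  step 2 ⇒ step 3: CACABBCA ⇒ CA·BB·CA·BB·C·C·CA·BB
    A ↦ BB
    B ↦ C
    C ↦ CA

A->BB, B->C, C->CA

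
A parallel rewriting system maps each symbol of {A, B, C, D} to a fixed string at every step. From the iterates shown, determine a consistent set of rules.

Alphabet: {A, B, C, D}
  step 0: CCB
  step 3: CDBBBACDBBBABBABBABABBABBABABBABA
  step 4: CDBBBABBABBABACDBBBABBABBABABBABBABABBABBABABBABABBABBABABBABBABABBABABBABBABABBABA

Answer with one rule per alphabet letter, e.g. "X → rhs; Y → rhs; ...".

  step 3 ⇒ step 4: CDBBBACDBBBABBABBABABBABBABABBABA ⇒ CD·B·BBA·BBA·BBA·BA·CD·B·BBA·BBA·BBA·BA·BBA·BBA·BA·BBA·BBA·BA·BBA·BA·BBA·BBA·BA·BBA·BBA·BA·BBA·BA·BBA·BBA·BA·BBA·BA
    A ↦ BA
    B ↦ BBA
    C ↦ CD
    D ↦ B

A->BA, B->BBA, C->CD, D->B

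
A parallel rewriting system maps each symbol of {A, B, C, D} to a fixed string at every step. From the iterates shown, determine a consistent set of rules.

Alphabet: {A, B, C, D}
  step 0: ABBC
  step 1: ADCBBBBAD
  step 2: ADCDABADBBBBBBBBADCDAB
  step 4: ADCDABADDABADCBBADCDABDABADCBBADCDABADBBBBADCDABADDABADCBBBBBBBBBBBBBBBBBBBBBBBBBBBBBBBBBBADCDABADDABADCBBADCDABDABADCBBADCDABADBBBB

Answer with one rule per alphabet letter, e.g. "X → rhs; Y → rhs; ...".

  step 1 ⇒ step 2: ADCBBBBAD ⇒ ADC·DAB·AD·BB·BB·BB·BB·ADC·DAB
    A ↦ ADC
    B ↦ BB
    C ↦ AD
    D ↦ DAB

A->ADC, B->BB, C->AD, D->DAB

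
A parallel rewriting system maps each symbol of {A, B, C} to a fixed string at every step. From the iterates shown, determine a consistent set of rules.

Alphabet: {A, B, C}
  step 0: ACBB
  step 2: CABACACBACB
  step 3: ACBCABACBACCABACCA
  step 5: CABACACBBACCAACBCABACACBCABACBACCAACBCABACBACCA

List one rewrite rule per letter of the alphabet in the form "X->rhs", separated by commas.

A->B, B->CA, C->AC

  step 2 ⇒ step 3: CABACACBACB ⇒ AC·B·CA·B·AC·B·AC·CA·B·AC·CA
    A ↦ B
    B ↦ CA
    C ↦ AC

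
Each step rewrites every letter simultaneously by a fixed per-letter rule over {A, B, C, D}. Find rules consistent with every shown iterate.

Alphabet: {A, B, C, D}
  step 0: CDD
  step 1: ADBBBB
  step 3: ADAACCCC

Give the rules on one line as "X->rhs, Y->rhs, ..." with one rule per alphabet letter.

  step 0 ⇒ step 1: CDD ⇒ AD·BB·BB
    C ↦ AD
    D ↦ BB
    A ↦ C  (constrained at step 1)
    B ↦ A  (constrained at step 1)

A->C, B->A, C->AD, D->BB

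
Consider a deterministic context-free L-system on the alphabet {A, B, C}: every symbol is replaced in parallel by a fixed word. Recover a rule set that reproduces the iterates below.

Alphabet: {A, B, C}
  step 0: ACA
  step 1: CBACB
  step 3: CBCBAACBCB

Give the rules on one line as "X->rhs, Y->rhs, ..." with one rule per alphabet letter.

  step 0 ⇒ step 1: ACA ⇒ CB·A·CB
    A ↦ CB
    C ↦ A
    B ↦ A  (constrained at step 1)

A->CB, B->A, C->A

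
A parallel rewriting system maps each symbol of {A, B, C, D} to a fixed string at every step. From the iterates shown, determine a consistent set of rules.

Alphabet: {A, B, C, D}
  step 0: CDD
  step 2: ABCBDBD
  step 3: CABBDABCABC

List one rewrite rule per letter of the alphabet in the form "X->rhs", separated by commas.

  step 2 ⇒ step 3: ABCBDBD ⇒ C·AB·BD·AB·C·AB·C
    A ↦ C
    B ↦ AB
    C ↦ BD
    D ↦ C

A->C, B->AB, C->BD, D->C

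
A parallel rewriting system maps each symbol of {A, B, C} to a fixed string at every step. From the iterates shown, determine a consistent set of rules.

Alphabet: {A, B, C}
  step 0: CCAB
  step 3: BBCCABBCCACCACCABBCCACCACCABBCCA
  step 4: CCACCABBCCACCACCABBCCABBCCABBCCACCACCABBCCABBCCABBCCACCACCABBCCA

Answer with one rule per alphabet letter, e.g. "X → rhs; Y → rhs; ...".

  step 3 ⇒ step 4: BBCCABBCCACCACCABBCCACCACCABBCCA ⇒ CCA·CCA·B·B·CCA·CCA·CCA·B·B·CCA·B·B·CCA·B·B·CCA·CCA·CCA·B·B·CCA·B·B·CCA·B·B·CCA·CCA·CCA·B·B·CCA
    A ↦ CCA
    B ↦ CCA
    C ↦ B

A->CCA, B->CCA, C->B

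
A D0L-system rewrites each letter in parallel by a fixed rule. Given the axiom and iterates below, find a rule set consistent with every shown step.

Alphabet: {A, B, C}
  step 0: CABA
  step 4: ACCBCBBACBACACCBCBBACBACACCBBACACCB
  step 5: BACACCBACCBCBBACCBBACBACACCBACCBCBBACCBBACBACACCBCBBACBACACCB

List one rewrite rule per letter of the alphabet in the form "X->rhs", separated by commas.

  step 4 ⇒ step 5: ACCBCBBACBACACCBCBBACBACACCBBACACCB ⇒ B·AC·AC·CB·AC·CB·CB·B·AC·CB·B·AC·B·AC·AC·CB·AC·CB·CB·B·AC·CB·B·AC·B·AC·AC·CB·CB·B·AC·B·AC·AC·CB
    A ↦ B
    B ↦ CB
    C ↦ AC

A->B, B->CB, C->AC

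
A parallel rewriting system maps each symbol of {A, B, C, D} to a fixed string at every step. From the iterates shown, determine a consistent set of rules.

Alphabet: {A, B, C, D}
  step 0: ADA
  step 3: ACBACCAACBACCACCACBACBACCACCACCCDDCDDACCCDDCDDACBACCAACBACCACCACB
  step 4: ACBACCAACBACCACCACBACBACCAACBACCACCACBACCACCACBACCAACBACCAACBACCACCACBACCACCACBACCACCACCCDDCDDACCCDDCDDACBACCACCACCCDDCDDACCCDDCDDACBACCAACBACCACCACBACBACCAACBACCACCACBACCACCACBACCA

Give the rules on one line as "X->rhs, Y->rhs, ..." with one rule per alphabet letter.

A->ACB, B->A, C->ACC, D->CDD

  step 3 ⇒ step 4: ACBACCAACBACCACCACBACBACCACCACCCDDCDDACCCDDCDDACBACCAACBACCACCACB ⇒ ACB·ACC·A·ACB·ACC·ACC·ACB·ACB·ACC·A·ACB·ACC·ACC·ACB·ACC·ACC·ACB·ACC·A·ACB·ACC·A·ACB·ACC·ACC·ACB·ACC·ACC·ACB·ACC·ACC·ACC·CDD·CDD·ACC·CDD·CDD·ACB·ACC·ACC·ACC·CDD·CDD·ACC·CDD·CDD·ACB·ACC·A·ACB·ACC·ACC·ACB·ACB·ACC·A·ACB·ACC·ACC·ACB·ACC·ACC·ACB·ACC·A
    A ↦ ACB
    B ↦ A
    C ↦ ACC
    D ↦ CDD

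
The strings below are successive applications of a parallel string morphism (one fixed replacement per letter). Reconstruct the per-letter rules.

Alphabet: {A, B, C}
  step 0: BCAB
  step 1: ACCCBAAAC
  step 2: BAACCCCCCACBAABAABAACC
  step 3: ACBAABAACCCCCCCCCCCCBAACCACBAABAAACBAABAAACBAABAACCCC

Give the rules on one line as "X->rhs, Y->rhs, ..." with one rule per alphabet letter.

A->BAA, B->AC, C->CC

  step 2 ⇒ step 3: BAACCCCCCACBAABAABAACC ⇒ AC·BAA·BAA·CC·CC·CC·CC·CC·CC·BAA·CC·AC·BAA·BAA·AC·BAA·BAA·AC·BAA·BAA·CC·CC
    A ↦ BAA
    B ↦ AC
    C ↦ CC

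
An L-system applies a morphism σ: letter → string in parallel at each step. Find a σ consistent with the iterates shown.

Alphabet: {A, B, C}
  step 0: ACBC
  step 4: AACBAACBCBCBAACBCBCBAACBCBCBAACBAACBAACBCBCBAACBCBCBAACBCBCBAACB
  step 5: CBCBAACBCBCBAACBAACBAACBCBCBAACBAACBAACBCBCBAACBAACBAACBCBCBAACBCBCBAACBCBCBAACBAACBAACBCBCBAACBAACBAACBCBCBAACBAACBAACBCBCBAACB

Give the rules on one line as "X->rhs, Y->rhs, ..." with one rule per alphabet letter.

A->CB, B->CB, C->AA

  step 4 ⇒ step 5: AACBAACBCBCBAACBCBCBAACBCBCBAACBAACBAACBCBCBAACBCBCBAACBCBCBAACB ⇒ CB·CB·AA·CB·CB·CB·AA·CB·AA·CB·AA·CB·CB·CB·AA·CB·AA·CB·AA·CB·CB·CB·AA·CB·AA·CB·AA·CB·CB·CB·AA·CB·CB·CB·AA·CB·CB·CB·AA·CB·AA·CB·AA·CB·CB·CB·AA·CB·AA·CB·AA·CB·CB·CB·AA·CB·AA·CB·AA·CB·CB·CB·AA·CB
    A ↦ CB
    B ↦ CB
    C ↦ AA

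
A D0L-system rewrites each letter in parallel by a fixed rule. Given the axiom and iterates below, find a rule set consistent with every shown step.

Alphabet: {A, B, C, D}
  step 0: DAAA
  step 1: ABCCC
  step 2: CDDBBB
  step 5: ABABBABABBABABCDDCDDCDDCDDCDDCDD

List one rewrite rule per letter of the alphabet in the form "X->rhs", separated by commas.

A->C, B->DD, C->B, D->AB

  step 1 ⇒ step 2: ABCCC ⇒ C·DD·B·B·B
    A ↦ C
    B ↦ DD
    C ↦ B
  step 0 ⇒ step 1: DAAA ⇒ AB·C·C·C
    D ↦ AB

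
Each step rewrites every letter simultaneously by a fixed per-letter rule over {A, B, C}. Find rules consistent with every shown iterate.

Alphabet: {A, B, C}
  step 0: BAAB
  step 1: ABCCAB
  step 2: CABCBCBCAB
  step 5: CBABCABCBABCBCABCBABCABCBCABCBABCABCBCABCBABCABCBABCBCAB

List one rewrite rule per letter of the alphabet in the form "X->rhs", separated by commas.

A->C, B->AB, C->CB

  step 1 ⇒ step 2: ABCCAB ⇒ C·AB·CB·CB·C·AB
    A ↦ C
    B ↦ AB
    C ↦ CB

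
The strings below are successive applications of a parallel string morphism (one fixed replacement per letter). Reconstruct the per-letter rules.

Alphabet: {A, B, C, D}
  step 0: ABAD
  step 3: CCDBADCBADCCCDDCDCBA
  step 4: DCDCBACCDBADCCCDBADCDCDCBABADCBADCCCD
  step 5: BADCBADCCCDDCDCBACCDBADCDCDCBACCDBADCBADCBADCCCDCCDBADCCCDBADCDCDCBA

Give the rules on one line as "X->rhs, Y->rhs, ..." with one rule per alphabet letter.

  step 4 ⇒ step 5: DCDCBACCDBADCCCDBADCDCDCBABADCBADCCCD ⇒ BA·DC·BA·DC·CC·D·DC·DC·BA·CC·D·BA·DC·DC·DC·BA·CC·D·BA·DC·BA·DC·BA·DC·CC·D·CC·D·BA·DC·CC·D·BA·DC·DC·DC·BA
    A ↦ D
    B ↦ CC
    C ↦ DC
    D ↦ BA

A->D, B->CC, C->DC, D->BA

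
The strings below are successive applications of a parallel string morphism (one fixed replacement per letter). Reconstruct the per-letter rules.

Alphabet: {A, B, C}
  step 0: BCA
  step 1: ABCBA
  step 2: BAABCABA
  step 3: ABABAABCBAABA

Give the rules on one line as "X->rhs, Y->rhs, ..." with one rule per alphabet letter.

A->BA, B->A, C->BC

  step 2 ⇒ step 3: BAABCABA ⇒ A·BA·BA·A·BC·BA·A·BA
    A ↦ BA
    B ↦ A
    C ↦ BC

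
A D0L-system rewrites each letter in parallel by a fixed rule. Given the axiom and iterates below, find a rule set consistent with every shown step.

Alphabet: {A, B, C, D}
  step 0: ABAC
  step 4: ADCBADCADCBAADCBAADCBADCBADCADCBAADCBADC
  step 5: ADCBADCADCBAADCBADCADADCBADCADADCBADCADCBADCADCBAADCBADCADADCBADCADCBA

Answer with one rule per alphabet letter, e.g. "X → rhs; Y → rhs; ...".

A->AD, B->DC, C->A, D->CB

  step 4 ⇒ step 5: ADCBADCADCBAADCBAADCBADCBADCADCBAADCBADC ⇒ AD·CB·A·DC·AD·CB·A·AD·CB·A·DC·AD·AD·CB·A·DC·AD·AD·CB·A·DC·AD·CB·A·DC·AD·CB·A·AD·CB·A·DC·AD·AD·CB·A·DC·AD·CB·A
    A ↦ AD
    B ↦ DC
    C ↦ A
    D ↦ CB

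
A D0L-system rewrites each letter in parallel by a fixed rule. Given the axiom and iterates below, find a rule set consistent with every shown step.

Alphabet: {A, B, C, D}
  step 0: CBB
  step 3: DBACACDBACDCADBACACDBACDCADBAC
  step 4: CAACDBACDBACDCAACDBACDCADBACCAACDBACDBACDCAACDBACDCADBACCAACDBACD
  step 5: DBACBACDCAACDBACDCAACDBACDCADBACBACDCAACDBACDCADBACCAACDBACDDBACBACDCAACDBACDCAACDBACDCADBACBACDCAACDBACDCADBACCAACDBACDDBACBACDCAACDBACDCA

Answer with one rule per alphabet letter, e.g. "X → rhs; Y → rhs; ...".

  step 4 ⇒ step 5: CAACDBACDBACDCAACDBACDCADBACCAACDBACDBACDCAACDBACDCADBACCAACDBACD ⇒ D·BAC·BAC·D·CA·ACD·BAC·D·CA·ACD·BAC·D·CA·D·BAC·BAC·D·CA·ACD·BAC·D·CA·D·BAC·CA·ACD·BAC·D·D·BAC·BAC·D·CA·ACD·BAC·D·CA·ACD·BAC·D·CA·D·BAC·BAC·D·CA·ACD·BAC·D·CA·D·BAC·CA·ACD·BAC·D·D·BAC·BAC·D·CA·ACD·BAC·D·CA
    A ↦ BAC
    B ↦ ACD
    C ↦ D
    D ↦ CA

A->BAC, B->ACD, C->D, D->CA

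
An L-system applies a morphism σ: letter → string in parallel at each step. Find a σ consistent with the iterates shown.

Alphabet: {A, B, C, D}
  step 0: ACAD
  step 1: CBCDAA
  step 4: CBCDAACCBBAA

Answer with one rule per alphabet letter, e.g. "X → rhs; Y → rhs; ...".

  step 0 ⇒ step 1: ACAD ⇒ C·B·C·DAA
    A ↦ C
    C ↦ B
    D ↦ DAA
    B ↦ A  (constrained at step 1)

A->C, B->A, C->B, D->DAA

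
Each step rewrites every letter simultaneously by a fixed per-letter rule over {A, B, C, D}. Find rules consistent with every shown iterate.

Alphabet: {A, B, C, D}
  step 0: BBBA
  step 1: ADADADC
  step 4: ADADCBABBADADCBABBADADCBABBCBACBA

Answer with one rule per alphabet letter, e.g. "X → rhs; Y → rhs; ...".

A->C, B->AD, C->BB, D->BA

  step 0 ⇒ step 1: BBBA ⇒ AD·AD·AD·C
    A ↦ C
    B ↦ AD
    C ↦ BB  (constrained at step 1)
    D ↦ BA  (constrained at step 1)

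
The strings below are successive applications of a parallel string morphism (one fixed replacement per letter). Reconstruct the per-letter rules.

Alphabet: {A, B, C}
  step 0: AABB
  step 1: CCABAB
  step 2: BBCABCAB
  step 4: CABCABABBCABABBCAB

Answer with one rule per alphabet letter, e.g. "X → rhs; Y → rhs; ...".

A->C, B->AB, C->B

  step 1 ⇒ step 2: CCABAB ⇒ B·B·C·AB·C·AB
    A ↦ C
    B ↦ AB
    C ↦ B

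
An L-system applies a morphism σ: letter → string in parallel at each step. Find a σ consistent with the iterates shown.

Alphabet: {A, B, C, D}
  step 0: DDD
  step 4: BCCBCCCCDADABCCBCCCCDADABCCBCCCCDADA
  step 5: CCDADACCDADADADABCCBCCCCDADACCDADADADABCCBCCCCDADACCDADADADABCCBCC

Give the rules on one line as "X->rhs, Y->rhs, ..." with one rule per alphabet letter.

A->C, B->CC, C->DA, D->BC

  step 4 ⇒ step 5: BCCBCCCCDADABCCBCCCCDADABCCBCCCCDADA ⇒ CC·DA·DA·CC·DA·DA·DA·DA·BC·C·BC·C·CC·DA·DA·CC·DA·DA·DA·DA·BC·C·BC·C·CC·DA·DA·CC·DA·DA·DA·DA·BC·C·BC·C
    A ↦ C
    B ↦ CC
    C ↦ DA
    D ↦ BC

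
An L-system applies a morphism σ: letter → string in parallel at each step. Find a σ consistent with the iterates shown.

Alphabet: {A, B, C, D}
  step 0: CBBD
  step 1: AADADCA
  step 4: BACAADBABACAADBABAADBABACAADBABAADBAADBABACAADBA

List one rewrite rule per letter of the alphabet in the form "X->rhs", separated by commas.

  step 0 ⇒ step 1: CBBD ⇒ A·AD·AD·CA
    B ↦ AD
    C ↦ A
    D ↦ CA
    A ↦ BA  (constrained at step 1)

A->BA, B->AD, C->A, D->CA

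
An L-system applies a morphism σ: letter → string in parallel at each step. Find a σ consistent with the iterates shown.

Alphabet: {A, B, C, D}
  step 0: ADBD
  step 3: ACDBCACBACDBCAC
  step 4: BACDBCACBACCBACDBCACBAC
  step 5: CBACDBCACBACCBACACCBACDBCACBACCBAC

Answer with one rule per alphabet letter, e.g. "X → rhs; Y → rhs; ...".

  step 4 ⇒ step 5: BACDBCACBACCBACDBCACBAC ⇒ C·B·AC·DB·C·AC·B·AC·C·B·AC·AC·C·B·AC·DB·C·AC·B·AC·C·B·AC
    A ↦ B
    B ↦ C
    C ↦ AC
    D ↦ DB

A->B, B->C, C->AC, D->DB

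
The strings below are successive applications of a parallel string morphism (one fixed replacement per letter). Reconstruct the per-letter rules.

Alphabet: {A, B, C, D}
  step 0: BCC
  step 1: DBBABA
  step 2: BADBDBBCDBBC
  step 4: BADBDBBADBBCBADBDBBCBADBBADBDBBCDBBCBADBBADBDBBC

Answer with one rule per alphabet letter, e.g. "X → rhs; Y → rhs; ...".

  step 1 ⇒ step 2: DBBABA ⇒ BA·DB·DB·BC·DB·BC
    A ↦ BC
    B ↦ DB
    D ↦ BA
  step 0 ⇒ step 1: BCC ⇒ DB·BA·BA
    C ↦ BA

A->BC, B->DB, C->BA, D->BA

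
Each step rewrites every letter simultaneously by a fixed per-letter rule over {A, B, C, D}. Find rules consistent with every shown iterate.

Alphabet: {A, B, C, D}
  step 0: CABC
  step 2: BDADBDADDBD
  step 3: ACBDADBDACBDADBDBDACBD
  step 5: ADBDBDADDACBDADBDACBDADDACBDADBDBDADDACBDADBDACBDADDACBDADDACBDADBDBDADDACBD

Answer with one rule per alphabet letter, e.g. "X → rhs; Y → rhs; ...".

  step 2 ⇒ step 3: BDADBDADDBD ⇒ AC·BD·AD·BD·AC·BD·AD·BD·BD·AC·BD
    A ↦ AD
    B ↦ AC
    D ↦ BD
    C ↦ D  (constrained at step 0)

A->AD, B->AC, C->D, D->BD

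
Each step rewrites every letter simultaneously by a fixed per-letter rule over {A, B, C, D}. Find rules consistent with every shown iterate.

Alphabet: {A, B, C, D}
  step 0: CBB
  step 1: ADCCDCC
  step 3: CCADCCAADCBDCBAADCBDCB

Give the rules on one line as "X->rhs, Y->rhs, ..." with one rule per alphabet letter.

A->DCB, B->DCC, C->A, D->CC

  step 0 ⇒ step 1: CBB ⇒ A·DCC·DCC
    B ↦ DCC
    C ↦ A
    A ↦ DCB  (constrained at step 1)
    D ↦ CC  (constrained at step 1)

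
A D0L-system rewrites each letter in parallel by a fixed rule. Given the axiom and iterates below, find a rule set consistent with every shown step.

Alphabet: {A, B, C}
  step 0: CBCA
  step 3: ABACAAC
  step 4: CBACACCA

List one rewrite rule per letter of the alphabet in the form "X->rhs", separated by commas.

A->C, B->BA, C->A

  step 3 ⇒ step 4: ABACAAC ⇒ C·BA·C·A·C·C·A
    A ↦ C
    B ↦ BA
    C ↦ A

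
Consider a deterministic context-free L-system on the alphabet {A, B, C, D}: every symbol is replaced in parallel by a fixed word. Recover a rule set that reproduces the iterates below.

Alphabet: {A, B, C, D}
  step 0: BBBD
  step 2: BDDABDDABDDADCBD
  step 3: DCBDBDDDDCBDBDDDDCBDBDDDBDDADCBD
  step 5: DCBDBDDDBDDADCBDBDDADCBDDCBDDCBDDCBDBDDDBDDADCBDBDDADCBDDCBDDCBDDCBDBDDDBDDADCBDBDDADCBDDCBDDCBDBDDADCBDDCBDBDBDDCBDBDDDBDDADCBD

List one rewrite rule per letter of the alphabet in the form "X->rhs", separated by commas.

A->DD, B->DC, C->DA, D->BD

  step 2 ⇒ step 3: BDDABDDABDDADCBD ⇒ DC·BD·BD·DD·DC·BD·BD·DD·DC·BD·BD·DD·BD·DA·DC·BD
    A ↦ DD
    B ↦ DC
    C ↦ DA
    D ↦ BD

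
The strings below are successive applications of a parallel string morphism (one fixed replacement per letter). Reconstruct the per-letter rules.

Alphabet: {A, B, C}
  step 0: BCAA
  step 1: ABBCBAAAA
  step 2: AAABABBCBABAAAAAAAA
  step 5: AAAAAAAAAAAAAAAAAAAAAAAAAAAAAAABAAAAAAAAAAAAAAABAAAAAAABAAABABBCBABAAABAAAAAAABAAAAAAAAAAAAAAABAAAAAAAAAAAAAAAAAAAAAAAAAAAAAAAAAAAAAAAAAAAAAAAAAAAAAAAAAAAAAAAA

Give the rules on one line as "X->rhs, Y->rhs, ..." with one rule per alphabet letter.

  step 1 ⇒ step 2: ABBCBAAAA ⇒ AA·AB·AB·BCB·AB·AA·AA·AA·AA
    A ↦ AA
    B ↦ AB
    C ↦ BCB

A->AA, B->AB, C->BCB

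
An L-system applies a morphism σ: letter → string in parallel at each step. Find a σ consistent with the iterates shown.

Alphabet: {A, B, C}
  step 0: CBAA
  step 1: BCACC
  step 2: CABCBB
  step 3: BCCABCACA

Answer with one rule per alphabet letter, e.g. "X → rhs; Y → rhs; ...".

  step 2 ⇒ step 3: CABCBB ⇒ B·C·CA·B·CA·CA
    A ↦ C
    B ↦ CA
    C ↦ B

A->C, B->CA, C->B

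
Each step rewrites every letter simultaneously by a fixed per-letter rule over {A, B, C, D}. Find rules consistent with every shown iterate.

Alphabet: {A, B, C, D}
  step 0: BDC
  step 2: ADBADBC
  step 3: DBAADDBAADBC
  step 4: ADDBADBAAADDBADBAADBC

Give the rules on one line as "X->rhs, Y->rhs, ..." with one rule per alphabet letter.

  step 3 ⇒ step 4: DBAADDBAADBC ⇒ A·D·DBA·DBA·A·A·D·DBA·DBA·A·D·BC
    A ↦ DBA
    B ↦ D
    C ↦ BC
    D ↦ A

A->DBA, B->D, C->BC, D->A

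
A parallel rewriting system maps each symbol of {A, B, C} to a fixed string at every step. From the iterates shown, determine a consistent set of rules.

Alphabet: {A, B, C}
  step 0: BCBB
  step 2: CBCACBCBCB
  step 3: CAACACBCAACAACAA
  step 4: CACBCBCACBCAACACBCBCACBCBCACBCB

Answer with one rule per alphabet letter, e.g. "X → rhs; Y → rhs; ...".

  step 3 ⇒ step 4: CAACACBCAACAACAA ⇒ CA·CB·CB·CA·CB·CA·A·CA·CB·CB·CA·CB·CB·CA·CB·CB
    A ↦ CB
    B ↦ A
    C ↦ CA

A->CB, B->A, C->CA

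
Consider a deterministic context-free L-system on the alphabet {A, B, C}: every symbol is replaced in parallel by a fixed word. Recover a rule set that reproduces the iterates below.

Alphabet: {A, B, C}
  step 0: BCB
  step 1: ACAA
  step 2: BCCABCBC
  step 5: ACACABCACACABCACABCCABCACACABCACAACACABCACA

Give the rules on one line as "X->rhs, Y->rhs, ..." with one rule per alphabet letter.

  step 1 ⇒ step 2: ACAA ⇒ BC·CA·BC·BC
    A ↦ BC
    C ↦ CA
  step 0 ⇒ step 1: BCB ⇒ A·CA·A
    B ↦ A

A->BC, B->A, C->CA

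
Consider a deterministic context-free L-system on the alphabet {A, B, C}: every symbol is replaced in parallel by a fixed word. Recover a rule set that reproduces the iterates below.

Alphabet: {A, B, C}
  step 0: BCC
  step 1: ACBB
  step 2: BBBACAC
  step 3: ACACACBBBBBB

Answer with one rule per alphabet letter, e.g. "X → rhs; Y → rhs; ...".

  step 2 ⇒ step 3: BBBACAC ⇒ AC·AC·AC·BB·B·BB·B
    A ↦ BB
    B ↦ AC
    C ↦ B

A->BB, B->AC, C->B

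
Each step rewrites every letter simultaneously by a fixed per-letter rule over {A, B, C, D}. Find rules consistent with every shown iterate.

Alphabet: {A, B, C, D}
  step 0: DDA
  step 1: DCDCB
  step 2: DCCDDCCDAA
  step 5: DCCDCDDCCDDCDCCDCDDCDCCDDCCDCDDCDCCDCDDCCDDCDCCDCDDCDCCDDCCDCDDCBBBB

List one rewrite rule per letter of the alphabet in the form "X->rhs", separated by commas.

  step 1 ⇒ step 2: DCDCB ⇒ DC·CD·DC·CD·AA
    B ↦ AA
    C ↦ CD
    D ↦ DC
  step 0 ⇒ step 1: DDA ⇒ DC·DC·B
    A ↦ B

A->B, B->AA, C->CD, D->DC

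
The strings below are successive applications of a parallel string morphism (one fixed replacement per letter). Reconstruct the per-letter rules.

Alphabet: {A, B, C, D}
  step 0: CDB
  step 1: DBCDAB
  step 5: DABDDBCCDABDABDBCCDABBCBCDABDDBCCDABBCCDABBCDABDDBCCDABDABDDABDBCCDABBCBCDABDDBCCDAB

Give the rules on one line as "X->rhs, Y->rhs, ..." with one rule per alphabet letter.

A->C, B->DAB, C->D, D->BC

  step 0 ⇒ step 1: CDB ⇒ D·BC·DAB
    B ↦ DAB
    C ↦ D
    D ↦ BC
    A ↦ C  (constrained at step 1)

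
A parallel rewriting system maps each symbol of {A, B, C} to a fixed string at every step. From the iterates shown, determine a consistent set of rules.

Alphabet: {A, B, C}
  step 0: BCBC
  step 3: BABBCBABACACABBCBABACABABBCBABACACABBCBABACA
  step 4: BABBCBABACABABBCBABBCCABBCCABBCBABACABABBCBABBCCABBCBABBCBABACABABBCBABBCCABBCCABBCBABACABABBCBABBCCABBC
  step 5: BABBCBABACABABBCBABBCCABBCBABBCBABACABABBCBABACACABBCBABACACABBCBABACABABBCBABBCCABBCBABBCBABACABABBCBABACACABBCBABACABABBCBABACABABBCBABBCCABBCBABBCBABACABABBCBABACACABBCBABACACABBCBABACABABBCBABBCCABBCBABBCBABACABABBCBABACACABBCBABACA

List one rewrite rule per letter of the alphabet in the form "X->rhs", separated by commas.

A->BBC, B->BA, C->CA

  step 4 ⇒ step 5: BABBCBABACABABBCBABBCCABBCCABBCBABACABABBCBABBCCABBCBABBCBABACABABBCBABBCCABBCCABBCBABACABABBCBABBCCABBC ⇒ BA·BBC·BA·BA·CA·BA·BBC·BA·BBC·CA·BBC·BA·BBC·BA·BA·CA·BA·BBC·BA·BA·CA·CA·BBC·BA·BA·CA·CA·BBC·BA·BA·CA·BA·BBC·BA·BBC·CA·BBC·BA·BBC·BA·BA·CA·BA·BBC·BA·BA·CA·CA·BBC·BA·BA·CA·BA·BBC·BA·BA·CA·BA·BBC·BA·BBC·CA·BBC·BA·BBC·BA·BA·CA·BA·BBC·BA·BA·CA·CA·BBC·BA·BA·CA·CA·BBC·BA·BA·CA·BA·BBC·BA·BBC·CA·BBC·BA·BBC·BA·BA·CA·BA·BBC·BA·BA·CA·CA·BBC·BA·BA·CA
    A ↦ BBC
    B ↦ BA
    C ↦ CA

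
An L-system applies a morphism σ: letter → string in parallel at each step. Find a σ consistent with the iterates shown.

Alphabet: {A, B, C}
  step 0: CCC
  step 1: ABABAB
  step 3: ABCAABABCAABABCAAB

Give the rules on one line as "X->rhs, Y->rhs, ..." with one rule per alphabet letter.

  step 0 ⇒ step 1: CCC ⇒ AB·AB·AB
    C ↦ AB
    A ↦ CA  (constrained at step 1)
    B ↦ C  (constrained at step 1)

A->CA, B->C, C->AB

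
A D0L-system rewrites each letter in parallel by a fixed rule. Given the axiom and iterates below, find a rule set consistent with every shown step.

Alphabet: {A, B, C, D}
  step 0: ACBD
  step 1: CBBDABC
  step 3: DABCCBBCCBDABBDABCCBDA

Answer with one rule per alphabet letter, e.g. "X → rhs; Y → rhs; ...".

  step 0 ⇒ step 1: ACBD ⇒ CB·B·DA·BC
    A ↦ CB
    B ↦ DA
    C ↦ B
    D ↦ BC

A->CB, B->DA, C->B, D->BC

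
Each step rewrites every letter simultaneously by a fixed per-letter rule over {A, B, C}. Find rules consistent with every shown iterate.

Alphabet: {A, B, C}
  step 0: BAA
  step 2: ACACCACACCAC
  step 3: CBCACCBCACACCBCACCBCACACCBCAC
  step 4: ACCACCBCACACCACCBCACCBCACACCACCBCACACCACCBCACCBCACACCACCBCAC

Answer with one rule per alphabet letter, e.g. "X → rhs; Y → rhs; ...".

  step 3 ⇒ step 4: CBCACCBCACACCBCACCBCACACCBCAC ⇒ AC·C·AC·CBC·AC·AC·C·AC·CBC·AC·CBC·AC·AC·C·AC·CBC·AC·AC·C·AC·CBC·AC·CBC·AC·AC·C·AC·CBC·AC
    A ↦ CBC
    B ↦ C
    C ↦ AC

A->CBC, B->C, C->AC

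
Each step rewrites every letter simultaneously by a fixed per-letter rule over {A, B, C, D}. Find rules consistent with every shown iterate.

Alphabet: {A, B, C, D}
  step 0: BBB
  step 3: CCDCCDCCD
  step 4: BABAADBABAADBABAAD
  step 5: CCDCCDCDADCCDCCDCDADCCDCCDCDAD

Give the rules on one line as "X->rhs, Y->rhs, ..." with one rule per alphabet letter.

A->CD, B->C, C->BA, D->AD

  step 4 ⇒ step 5: BABAADBABAADBABAAD ⇒ C·CD·C·CD·CD·AD·C·CD·C·CD·CD·AD·C·CD·C·CD·CD·AD
    A ↦ CD
    B ↦ C
    D ↦ AD
  step 3 ⇒ step 4: CCDCCDCCD ⇒ BA·BA·AD·BA·BA·AD·BA·BA·AD
    C ↦ BA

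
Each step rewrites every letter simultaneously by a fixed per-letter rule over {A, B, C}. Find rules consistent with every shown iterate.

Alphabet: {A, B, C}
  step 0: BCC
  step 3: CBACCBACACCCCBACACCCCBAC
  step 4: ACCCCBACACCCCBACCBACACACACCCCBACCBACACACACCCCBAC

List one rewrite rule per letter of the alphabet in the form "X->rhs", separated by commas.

A->CB, B->CC, C->AC

  step 3 ⇒ step 4: CBACCBACACCCCBACACCCCBAC ⇒ AC·CC·CB·AC·AC·CC·CB·AC·CB·AC·AC·AC·AC·CC·CB·AC·CB·AC·AC·AC·AC·CC·CB·AC
    A ↦ CB
    B ↦ CC
    C ↦ AC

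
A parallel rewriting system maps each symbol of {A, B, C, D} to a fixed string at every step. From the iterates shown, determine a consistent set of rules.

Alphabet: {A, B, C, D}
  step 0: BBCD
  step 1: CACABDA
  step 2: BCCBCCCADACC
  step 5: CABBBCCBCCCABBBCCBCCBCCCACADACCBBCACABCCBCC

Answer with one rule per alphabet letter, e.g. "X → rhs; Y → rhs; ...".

A->CC, B->CA, C->B, D->DA

  step 1 ⇒ step 2: CACABDA ⇒ B·CC·B·CC·CA·DA·CC
    A ↦ CC
    B ↦ CA
    C ↦ B
    D ↦ DA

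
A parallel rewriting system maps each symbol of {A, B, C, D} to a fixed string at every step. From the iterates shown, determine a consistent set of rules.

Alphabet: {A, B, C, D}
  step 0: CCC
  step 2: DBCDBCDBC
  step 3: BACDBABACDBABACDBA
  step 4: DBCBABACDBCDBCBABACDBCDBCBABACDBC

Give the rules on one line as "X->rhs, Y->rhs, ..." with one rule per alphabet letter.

A->BC, B->D, C->BA, D->BAC

  step 3 ⇒ step 4: BACDBABACDBABACDBA ⇒ D·BC·BA·BAC·D·BC·D·BC·BA·BAC·D·BC·D·BC·BA·BAC·D·BC
    A ↦ BC
    B ↦ D
    C ↦ BA
    D ↦ BAC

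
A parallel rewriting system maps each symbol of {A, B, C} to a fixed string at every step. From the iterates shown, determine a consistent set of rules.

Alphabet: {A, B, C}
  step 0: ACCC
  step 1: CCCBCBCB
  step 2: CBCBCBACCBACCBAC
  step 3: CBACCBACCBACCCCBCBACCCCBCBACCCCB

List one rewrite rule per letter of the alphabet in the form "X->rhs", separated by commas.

  step 2 ⇒ step 3: CBCBCBACCBACCBAC ⇒ CB·AC·CB·AC·CB·AC·CC·CB·CB·AC·CC·CB·CB·AC·CC·CB
    A ↦ CC
    B ↦ AC
    C ↦ CB

A->CC, B->AC, C->CB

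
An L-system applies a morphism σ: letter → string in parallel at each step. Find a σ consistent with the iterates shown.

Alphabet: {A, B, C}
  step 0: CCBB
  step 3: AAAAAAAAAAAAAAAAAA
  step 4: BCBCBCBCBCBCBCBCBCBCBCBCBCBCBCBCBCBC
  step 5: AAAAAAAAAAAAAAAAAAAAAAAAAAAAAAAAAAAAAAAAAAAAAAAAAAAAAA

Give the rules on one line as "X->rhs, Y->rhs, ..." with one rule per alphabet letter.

A->BC, B->A, C->AA

  step 4 ⇒ step 5: BCBCBCBCBCBCBCBCBCBCBCBCBCBCBCBCBCBC ⇒ A·AA·A·AA·A·AA·A·AA·A·AA·A·AA·A·AA·A·AA·A·AA·A·AA·A·AA·A·AA·A·AA·A·AA·A·AA·A·AA·A·AA·A·AA
    B ↦ A
    C ↦ AA
  step 3 ⇒ step 4: AAAAAAAAAAAAAAAAAA ⇒ BC·BC·BC·BC·BC·BC·BC·BC·BC·BC·BC·BC·BC·BC·BC·BC·BC·BC
    A ↦ BC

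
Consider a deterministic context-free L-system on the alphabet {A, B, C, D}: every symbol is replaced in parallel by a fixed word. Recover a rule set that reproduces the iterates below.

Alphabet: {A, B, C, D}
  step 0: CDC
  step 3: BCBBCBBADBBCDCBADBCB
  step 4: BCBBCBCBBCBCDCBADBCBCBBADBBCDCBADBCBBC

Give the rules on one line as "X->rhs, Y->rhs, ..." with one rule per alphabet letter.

A->DC, B->BC, C->B, D->BAD

  step 3 ⇒ step 4: BCBBCBBADBBCDCBADBCB ⇒ BC·B·BC·BC·B·BC·BC·DC·BAD·BC·BC·B·BAD·B·BC·DC·BAD·BC·B·BC
    A ↦ DC
    B ↦ BC
    C ↦ B
    D ↦ BAD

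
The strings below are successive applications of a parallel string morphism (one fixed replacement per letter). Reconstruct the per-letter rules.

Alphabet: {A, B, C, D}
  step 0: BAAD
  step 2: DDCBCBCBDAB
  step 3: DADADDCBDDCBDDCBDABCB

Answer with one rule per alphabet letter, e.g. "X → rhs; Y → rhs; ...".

A->B, B->CB, C->DD, D->DA

  step 2 ⇒ step 3: DDCBCBCBDAB ⇒ DA·DA·DD·CB·DD·CB·DD·CB·DA·B·CB
    A ↦ B
    B ↦ CB
    C ↦ DD
    D ↦ DA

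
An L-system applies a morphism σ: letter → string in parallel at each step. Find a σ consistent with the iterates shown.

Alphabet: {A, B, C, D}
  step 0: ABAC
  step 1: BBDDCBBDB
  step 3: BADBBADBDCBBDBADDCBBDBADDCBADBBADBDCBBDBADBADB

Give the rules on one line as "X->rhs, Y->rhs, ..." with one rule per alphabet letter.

  step 0 ⇒ step 1: ABAC ⇒ BBD·DC·BBD·B
    A ↦ BBD
    B ↦ DC
    C ↦ B
    D ↦ BAD  (constrained at step 1)

A->BBD, B->DC, C->B, D->BAD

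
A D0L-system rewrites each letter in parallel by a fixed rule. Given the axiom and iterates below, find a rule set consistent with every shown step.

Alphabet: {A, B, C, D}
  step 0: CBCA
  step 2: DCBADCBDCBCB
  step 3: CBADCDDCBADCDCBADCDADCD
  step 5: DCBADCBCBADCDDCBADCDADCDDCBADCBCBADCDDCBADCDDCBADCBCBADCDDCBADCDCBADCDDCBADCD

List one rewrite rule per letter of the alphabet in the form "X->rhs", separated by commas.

  step 2 ⇒ step 3: DCBADCBDCBCB ⇒ CB·AD·CD·D·CB·AD·CD·CB·AD·CD·AD·CD
    A ↦ D
    B ↦ CD
    C ↦ AD
    D ↦ CB

A->D, B->CD, C->AD, D->CB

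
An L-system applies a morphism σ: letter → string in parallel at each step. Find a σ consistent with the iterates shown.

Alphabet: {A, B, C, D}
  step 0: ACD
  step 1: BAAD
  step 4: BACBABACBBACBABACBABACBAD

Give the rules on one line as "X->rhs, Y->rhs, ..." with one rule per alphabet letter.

A->B, B->BAC, C->A, D->AD

  step 0 ⇒ step 1: ACD ⇒ B·A·AD
    A ↦ B
    C ↦ A
    D ↦ AD
    B ↦ BAC  (constrained at step 1)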